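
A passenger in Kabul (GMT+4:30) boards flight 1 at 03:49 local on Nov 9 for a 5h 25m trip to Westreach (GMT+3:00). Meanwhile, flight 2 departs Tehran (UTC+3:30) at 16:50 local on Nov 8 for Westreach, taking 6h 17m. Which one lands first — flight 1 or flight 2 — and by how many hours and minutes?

the second, by 9 hours 7 minutes

Flight 1 in UTC: 03:49 − 4:30 = 23:19 on Nov 8.
+5 hours 25 minutes → arrive 04:44 UTC on Nov 9.
Flight 2 in UTC: 16:50 − 3:30 = 13:20 on Nov 8.
+6 hours 17 minutes → arrive 19:37 UTC on Nov 8.
Flight 2 lands earlier by 9 hours 7 minutes.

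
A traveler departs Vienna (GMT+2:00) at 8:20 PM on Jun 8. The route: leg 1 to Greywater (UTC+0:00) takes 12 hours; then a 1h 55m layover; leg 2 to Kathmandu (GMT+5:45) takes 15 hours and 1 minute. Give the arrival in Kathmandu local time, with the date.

Convert departure to UTC: 8:20 PM − 2:00 = 6:20 PM UTC on Jun 8.
Add 12 hours leg 1 → 6:20 AM UTC (Jun 9).
Add 1 hour 55 minutes layover in Greywater → 8:15 AM UTC.
Add 15 hours and 1 minute leg 2 → 11:16 PM UTC.
Kathmandu is UTC+5:45, so local arrival = 11:16 PM + 5:45 = 5:01 AM on Jun 10.

5:01 AM on Jun 10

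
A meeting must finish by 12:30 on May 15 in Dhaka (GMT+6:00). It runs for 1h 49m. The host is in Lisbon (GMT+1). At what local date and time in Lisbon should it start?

Target end time in UTC: 12:30 − 6:00 = 06:30 on May 15.
Subtract 1 hour and 49 minutes → start 04:41 UTC on May 15.
Lisbon is UTC+1:00: 04:41 + 1:00 = 05:41 on May 15.

05:41 on May 15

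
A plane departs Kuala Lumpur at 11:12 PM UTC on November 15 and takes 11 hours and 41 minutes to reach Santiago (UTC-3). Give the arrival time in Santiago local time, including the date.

7:53 AM on Nov 16

Departure is given in UTC: 11:12 PM on Nov 15.
Add 11 hours 41 minutes → 10:53 AM UTC (Nov 16).
Santiago is UTC−3:00: 10:53 AM − 3:00 = 7:53 AM on Nov 16.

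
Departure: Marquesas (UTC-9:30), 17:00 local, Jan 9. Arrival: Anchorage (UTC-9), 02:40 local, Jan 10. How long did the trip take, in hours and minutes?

9 hours 10 minutes

Departure in UTC: 17:00 + 9:30 = 02:30 on Jan 10.
Arrival in UTC: 02:40 + 9:00 = 11:40 on Jan 10.
Elapsed = 11:40 − 02:30 = 9 hours 10 minutes.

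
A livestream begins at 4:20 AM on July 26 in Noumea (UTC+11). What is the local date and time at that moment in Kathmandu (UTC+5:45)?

11:05 PM on Jul 25

Kathmandu is 5:15 behind Noumea.
Shift by the zone difference: 4:20 AM − 5:15 = 11:05 PM on Jul 25 in Kathmandu.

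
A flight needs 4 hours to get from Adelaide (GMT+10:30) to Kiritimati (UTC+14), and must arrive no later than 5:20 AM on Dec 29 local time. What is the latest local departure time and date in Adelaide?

9:50 PM on December 28

Target arrival in UTC: 5:20 AM − 14:00 = 3:20 PM on Dec 28.
Subtract 4 hours → departure 11:20 AM UTC on Dec 28.
Adelaide is UTC+10:30: 11:20 AM + 10:30 = 9:50 PM on Dec 28.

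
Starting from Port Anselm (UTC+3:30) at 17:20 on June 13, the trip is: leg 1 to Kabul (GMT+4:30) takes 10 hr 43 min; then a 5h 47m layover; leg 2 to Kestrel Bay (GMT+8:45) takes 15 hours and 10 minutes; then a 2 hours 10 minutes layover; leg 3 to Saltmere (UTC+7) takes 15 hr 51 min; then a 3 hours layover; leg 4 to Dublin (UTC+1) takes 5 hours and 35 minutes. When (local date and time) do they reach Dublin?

01:06 on June 16

Convert departure to UTC: 17:20 − 3:30 = 13:50 UTC on Jun 13.
Add 10 hours and 43 minutes leg 1 → 00:33 UTC (Jun 14).
Add 5 hours 47 minutes layover in Kabul → 06:20 UTC.
Add 15 hours 10 minutes leg 2 → 21:30 UTC.
Add 2 hours and 10 minutes layover in Kestrel Bay → 23:40 UTC.
Add 15 hours 51 minutes leg 3 → 15:31 UTC (Jun 15).
Add 3 hours layover in Saltmere → 18:31 UTC.
Add 5 hours 35 minutes leg 4 → 00:06 UTC (Jun 16).
Dublin is UTC+1:00, so local arrival = 00:06 + 1:00 = 01:06 on Jun 16.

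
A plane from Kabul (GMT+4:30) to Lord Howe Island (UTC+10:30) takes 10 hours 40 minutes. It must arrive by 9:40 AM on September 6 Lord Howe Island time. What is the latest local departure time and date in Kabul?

Target arrival in UTC: 9:40 AM − 10:30 = 11:10 PM on Sep 5.
Subtract 10 hours 40 minutes → departure 12:30 PM UTC on Sep 5.
Kabul is UTC+4:30: 12:30 PM + 4:30 = 5:00 PM on Sep 5.

5:00 PM on Sep 5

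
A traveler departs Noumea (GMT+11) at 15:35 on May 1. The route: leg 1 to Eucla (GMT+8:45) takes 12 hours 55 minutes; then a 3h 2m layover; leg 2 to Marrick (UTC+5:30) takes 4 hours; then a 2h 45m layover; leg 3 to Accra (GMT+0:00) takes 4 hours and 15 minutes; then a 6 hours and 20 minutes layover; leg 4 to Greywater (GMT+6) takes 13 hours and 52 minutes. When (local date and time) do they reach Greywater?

Convert departure to UTC: 15:35 − 11:00 = 04:35 UTC on May 1.
Add 12 hours 55 minutes leg 1 → 17:30 UTC.
Add 3 hours 2 minutes layover in Eucla → 20:32 UTC.
Add 4 hours leg 2 → 00:32 UTC (May 2).
Add 2 hours 45 minutes layover in Marrick → 03:17 UTC.
Add 4 hours 15 minutes leg 3 → 07:32 UTC.
Add 6 hours 20 minutes layover in Accra → 13:52 UTC.
Add 13 hours and 52 minutes leg 4 → 03:44 UTC (May 3).
Greywater is UTC+6:00, so local arrival = 03:44 + 6:00 = 09:44 on May 3.

09:44 on May 3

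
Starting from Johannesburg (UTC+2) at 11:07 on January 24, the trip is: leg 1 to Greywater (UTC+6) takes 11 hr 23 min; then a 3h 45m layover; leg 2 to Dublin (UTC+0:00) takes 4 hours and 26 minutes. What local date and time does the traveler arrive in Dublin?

04:41 on January 25

Convert departure to UTC: 11:07 − 2:00 = 09:07 UTC on Jan 24.
Add 11 hours 23 minutes leg 1 → 20:30 UTC.
Add 3 hours and 45 minutes layover in Greywater → 00:15 UTC (Jan 25).
Add 4 hours and 26 minutes leg 2 → 04:41 UTC.
Dublin is UTC+0, so local arrival is the same: 04:41 on Jan 25.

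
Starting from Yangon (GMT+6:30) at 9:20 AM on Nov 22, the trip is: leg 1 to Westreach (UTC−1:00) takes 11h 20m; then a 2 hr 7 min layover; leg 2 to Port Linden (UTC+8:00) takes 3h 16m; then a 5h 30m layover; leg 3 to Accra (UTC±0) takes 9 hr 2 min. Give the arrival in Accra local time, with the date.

Convert departure to UTC: 9:20 AM − 6:30 = 2:50 AM UTC on Nov 22.
Add 11 hours 20 minutes leg 1 → 2:10 PM UTC.
Add 2 hours 7 minutes layover in Westreach → 4:17 PM UTC.
Add 3 hours 16 minutes leg 2 → 7:33 PM UTC.
Add 5 hours 30 minutes layover in Port Linden → 1:03 AM UTC (Nov 23).
Add 9 hours 2 minutes leg 3 → 10:05 AM UTC.
Accra is UTC+0, so local arrival is the same: 10:05 AM on Nov 23.

10:05 AM on Nov 23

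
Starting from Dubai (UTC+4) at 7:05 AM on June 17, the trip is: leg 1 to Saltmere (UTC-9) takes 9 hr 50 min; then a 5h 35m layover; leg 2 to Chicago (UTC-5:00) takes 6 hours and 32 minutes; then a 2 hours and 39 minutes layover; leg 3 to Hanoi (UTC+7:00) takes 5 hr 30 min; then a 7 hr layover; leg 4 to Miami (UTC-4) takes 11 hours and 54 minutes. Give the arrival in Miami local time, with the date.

12:05 AM on June 19

Convert departure to UTC: 7:05 AM − 4:00 = 3:05 AM UTC on Jun 17.
Add 9 hours and 50 minutes leg 1 → 12:55 PM UTC.
Add 5 hours and 35 minutes layover in Saltmere → 6:30 PM UTC.
Add 6 hours and 32 minutes leg 2 → 1:02 AM UTC (Jun 18).
Add 2 hours and 39 minutes layover in Chicago → 3:41 AM UTC.
Add 5 hours and 30 minutes leg 3 → 9:11 AM UTC.
Add 7 hours layover in Hanoi → 4:11 PM UTC.
Add 11 hours and 54 minutes leg 4 → 4:05 AM UTC (Jun 19).
Miami is UTC−4:00, so local arrival = 4:05 AM − 4:00 = 12:05 AM on Jun 19.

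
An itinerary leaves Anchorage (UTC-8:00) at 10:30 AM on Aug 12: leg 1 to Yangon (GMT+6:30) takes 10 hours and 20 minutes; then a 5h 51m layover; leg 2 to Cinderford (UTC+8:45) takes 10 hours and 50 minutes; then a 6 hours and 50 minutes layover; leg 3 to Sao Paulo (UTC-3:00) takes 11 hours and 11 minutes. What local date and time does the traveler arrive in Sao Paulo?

12:32 PM on Aug 14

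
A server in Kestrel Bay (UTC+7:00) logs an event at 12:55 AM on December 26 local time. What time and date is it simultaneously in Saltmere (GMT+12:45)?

In UTC: 12:55 AM − 7:00 = 5:55 PM on Dec 25.
Saltmere is UTC+12:45: 5:55 PM + 12:45 = 6:40 AM on Dec 26.

6:40 AM on December 26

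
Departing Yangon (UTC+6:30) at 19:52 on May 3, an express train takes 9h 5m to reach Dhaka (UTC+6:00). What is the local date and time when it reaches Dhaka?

Dhaka is 0:30 behind Yangon.
After 9 hours and 5 minutes it is 04:57 (May 4) in Yangon.
Shift by the zone difference: 04:57 − 0:30 = 04:27 on May 4 in Dhaka.

04:27 on May 4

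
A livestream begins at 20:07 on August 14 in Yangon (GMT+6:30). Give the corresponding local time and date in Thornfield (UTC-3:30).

Thornfield is 10:00 behind Yangon.
Shift by the zone difference: 20:07 − 10:00 = 10:07 on Aug 14 in Thornfield.

10:07 on August 14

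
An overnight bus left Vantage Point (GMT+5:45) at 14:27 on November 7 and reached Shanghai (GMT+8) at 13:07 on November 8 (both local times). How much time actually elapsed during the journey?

Departure in UTC: 14:27 − 5:45 = 08:42 on Nov 7.
Arrival in UTC: 13:07 − 8:00 = 05:07 on Nov 8.
Elapsed = 05:07 − 08:42 (+1 day) = 20 hours 25 minutes.

20 hours 25 minutes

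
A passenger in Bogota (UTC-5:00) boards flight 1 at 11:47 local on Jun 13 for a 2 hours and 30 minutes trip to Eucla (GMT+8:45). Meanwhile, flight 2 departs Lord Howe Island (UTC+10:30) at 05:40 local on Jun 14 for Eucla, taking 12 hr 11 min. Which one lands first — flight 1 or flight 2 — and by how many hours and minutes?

the first, by 12 hours 4 minutes

Flight 1 in UTC: 11:47 + 5:00 = 16:47 on Jun 13.
+2 hours and 30 minutes → arrive 19:17 UTC on Jun 13.
Flight 2 in UTC: 05:40 − 10:30 = 19:10 on Jun 13.
+12 hours and 11 minutes → arrive 07:21 UTC on Jun 14.
Flight 1 lands earlier by 12 hours 4 minutes.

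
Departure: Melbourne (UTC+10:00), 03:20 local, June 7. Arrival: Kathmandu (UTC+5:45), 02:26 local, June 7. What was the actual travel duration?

Departure in UTC: 03:20 − 10:00 = 17:20 on Jun 6.
Arrival in UTC: 02:26 − 5:45 = 20:41 on Jun 6.
Elapsed = 20:41 − 17:20 = 3 hours 21 minutes.

3 hours 21 minutes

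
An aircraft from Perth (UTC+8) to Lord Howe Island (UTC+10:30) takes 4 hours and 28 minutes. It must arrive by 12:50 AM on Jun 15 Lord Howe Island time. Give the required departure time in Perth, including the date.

5:52 PM on June 14

Target arrival in UTC: 12:50 AM − 10:30 = 2:20 PM on Jun 14.
Subtract 4 hours 28 minutes → departure 9:52 AM UTC on Jun 14.
Perth is UTC+8:00: 9:52 AM + 8:00 = 5:52 PM on Jun 14.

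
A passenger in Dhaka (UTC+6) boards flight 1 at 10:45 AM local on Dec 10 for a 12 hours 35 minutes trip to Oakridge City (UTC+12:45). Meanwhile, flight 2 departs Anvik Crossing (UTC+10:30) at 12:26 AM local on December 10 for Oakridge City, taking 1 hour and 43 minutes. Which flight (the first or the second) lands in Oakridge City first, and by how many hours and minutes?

the second, by 25 hours 41 minutes

Flight 1 in UTC: 10:45 AM − 6:00 = 4:45 AM on Dec 10.
+12 hours 35 minutes → arrive 5:20 PM UTC on Dec 10.
Flight 2 in UTC: 12:26 AM − 10:30 = 1:56 PM on Dec 9.
+1 hour and 43 minutes → arrive 3:39 PM UTC on Dec 9.
Flight 2 lands earlier by 25 hours 41 minutes.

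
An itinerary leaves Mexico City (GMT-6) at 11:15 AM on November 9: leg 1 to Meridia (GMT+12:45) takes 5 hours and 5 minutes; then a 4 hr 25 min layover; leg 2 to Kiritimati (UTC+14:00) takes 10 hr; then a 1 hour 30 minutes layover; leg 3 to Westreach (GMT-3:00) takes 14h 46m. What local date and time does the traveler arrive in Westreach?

Convert departure to UTC: 11:15 AM + 6:00 = 5:15 PM UTC on Nov 9.
Add 5 hours and 5 minutes leg 1 → 10:20 PM UTC.
Add 4 hours and 25 minutes layover in Meridia → 2:45 AM UTC (Nov 10).
Add 10 hours leg 2 → 12:45 PM UTC.
Add 1 hour and 30 minutes layover in Kiritimati → 2:15 PM UTC.
Add 14 hours 46 minutes leg 3 → 5:01 AM UTC (Nov 11).
Westreach is UTC−3:00, so local arrival = 5:01 AM − 3:00 = 2:01 AM on Nov 11.

2:01 AM on November 11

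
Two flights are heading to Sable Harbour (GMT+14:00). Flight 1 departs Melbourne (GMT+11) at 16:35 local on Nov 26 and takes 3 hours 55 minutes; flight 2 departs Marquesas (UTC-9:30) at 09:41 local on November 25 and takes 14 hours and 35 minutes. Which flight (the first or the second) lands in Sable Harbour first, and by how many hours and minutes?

Flight 1 in UTC: 16:35 − 11:00 = 05:35 on Nov 26.
+3 hours and 55 minutes → arrive 09:30 UTC on Nov 26.
Flight 2 in UTC: 09:41 + 9:30 = 19:11 on Nov 25.
+14 hours and 35 minutes → arrive 09:46 UTC on Nov 26.
Flight 1 lands earlier by 16 minutes.

the first, by 16 minutes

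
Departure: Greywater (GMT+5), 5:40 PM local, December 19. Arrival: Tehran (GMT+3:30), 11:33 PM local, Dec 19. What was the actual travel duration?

7 hours 23 minutes

Tehran is 1:30 behind Greywater.
Clock-face elapsed time (ignoring zones) is 5 hours 53 minutes.
Actual elapsed = 5 hours 53 minutes + 1:30 = 7 hours 23 minutes.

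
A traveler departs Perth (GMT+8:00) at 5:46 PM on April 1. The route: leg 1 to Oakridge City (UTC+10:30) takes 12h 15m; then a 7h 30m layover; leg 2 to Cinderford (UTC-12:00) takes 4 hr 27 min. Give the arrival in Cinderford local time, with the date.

Convert departure to UTC: 5:46 PM − 8:00 = 9:46 AM UTC on Apr 1.
Add 12 hours 15 minutes leg 1 → 10:01 PM UTC.
Add 7 hours 30 minutes layover in Oakridge City → 5:31 AM UTC (Apr 2).
Add 4 hours 27 minutes leg 2 → 9:58 AM UTC.
Cinderford is UTC−12:00, so local arrival = 9:58 AM − 12:00 = 9:58 PM on Apr 1.

9:58 PM on Apr 1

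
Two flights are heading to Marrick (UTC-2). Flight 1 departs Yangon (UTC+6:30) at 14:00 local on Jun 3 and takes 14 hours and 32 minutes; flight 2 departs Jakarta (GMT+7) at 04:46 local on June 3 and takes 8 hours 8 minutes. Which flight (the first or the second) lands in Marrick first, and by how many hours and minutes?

the second, by 16 hours 8 minutes

Flight 1 in UTC: 14:00 − 6:30 = 07:30 on Jun 3.
+14 hours and 32 minutes → arrive 22:02 UTC on Jun 3.
Flight 2 in UTC: 04:46 − 7:00 = 21:46 on Jun 2.
+8 hours 8 minutes → arrive 05:54 UTC on Jun 3.
Flight 2 lands earlier by 16 hours 8 minutes.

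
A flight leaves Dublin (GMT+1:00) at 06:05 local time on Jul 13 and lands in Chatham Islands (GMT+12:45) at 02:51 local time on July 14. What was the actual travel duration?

9 hours 1 minute

Departure in UTC: 06:05 − 1:00 = 05:05 on Jul 13.
Arrival in UTC: 02:51 − 12:45 = 14:06 on Jul 13.
Elapsed = 14:06 − 05:05 = 9 hours 1 minute.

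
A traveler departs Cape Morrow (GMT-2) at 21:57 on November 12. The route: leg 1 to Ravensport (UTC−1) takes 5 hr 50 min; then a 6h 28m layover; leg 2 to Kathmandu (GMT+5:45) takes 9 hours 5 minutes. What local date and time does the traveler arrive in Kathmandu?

Convert departure to UTC: 21:57 + 2:00 = 23:57 UTC on Nov 12.
Add 5 hours and 50 minutes leg 1 → 05:47 UTC (Nov 13).
Add 6 hours and 28 minutes layover in Ravensport → 12:15 UTC.
Add 9 hours and 5 minutes leg 2 → 21:20 UTC.
Kathmandu is UTC+5:45, so local arrival = 21:20 + 5:45 = 03:05 on Nov 14.

03:05 on November 14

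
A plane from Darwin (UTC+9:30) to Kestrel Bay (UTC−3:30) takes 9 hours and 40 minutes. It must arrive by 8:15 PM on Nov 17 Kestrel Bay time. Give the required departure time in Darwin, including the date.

11:35 PM on November 17

Target arrival in UTC: 8:15 PM + 3:30 = 11:45 PM on Nov 17.
Subtract 9 hours 40 minutes → departure 2:05 PM UTC on Nov 17.
Darwin is UTC+9:30: 2:05 PM + 9:30 = 11:35 PM on Nov 17.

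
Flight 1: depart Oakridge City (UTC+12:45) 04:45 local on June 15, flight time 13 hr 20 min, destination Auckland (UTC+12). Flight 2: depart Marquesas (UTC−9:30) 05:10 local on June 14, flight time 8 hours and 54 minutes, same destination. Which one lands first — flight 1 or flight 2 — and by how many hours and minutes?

the second, by 5 hours 46 minutes

Flight 1 in UTC: 04:45 − 12:45 = 16:00 on Jun 14.
+13 hours and 20 minutes → arrive 05:20 UTC on Jun 15.
Flight 2 in UTC: 05:10 + 9:30 = 14:40 on Jun 14.
+8 hours 54 minutes → arrive 23:34 UTC on Jun 14.
Flight 2 lands earlier by 5 hours 46 minutes.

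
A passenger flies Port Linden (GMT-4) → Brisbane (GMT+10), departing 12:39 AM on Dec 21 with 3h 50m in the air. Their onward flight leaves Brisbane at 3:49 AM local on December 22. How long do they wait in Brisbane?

9 hours 20 minutes

Convert departure to UTC: 12:39 AM + 4:00 = 4:39 AM UTC on Dec 21.
Add 3 hours and 50 minutes flight time → 8:29 AM UTC.
Brisbane is UTC+10:00, so local arrival = 8:29 AM + 10:00 = 6:29 PM on Dec 21.
Layover = 3:49 AM − 6:29 PM (+1 day) = 9 hours 20 minutes.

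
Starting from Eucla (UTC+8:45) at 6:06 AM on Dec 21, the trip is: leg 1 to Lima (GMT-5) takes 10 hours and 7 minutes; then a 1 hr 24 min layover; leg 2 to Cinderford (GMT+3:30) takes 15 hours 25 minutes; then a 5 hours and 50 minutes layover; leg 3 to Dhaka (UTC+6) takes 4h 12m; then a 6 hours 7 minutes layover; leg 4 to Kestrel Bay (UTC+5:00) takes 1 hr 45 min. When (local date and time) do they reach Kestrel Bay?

Convert departure to UTC: 6:06 AM − 8:45 = 9:21 PM UTC on Dec 20.
Add 10 hours 7 minutes leg 1 → 7:28 AM UTC (Dec 21).
Add 1 hour and 24 minutes layover in Lima → 8:52 AM UTC.
Add 15 hours and 25 minutes leg 2 → 12:17 AM UTC (Dec 22).
Add 5 hours 50 minutes layover in Cinderford → 6:07 AM UTC.
Add 4 hours 12 minutes leg 3 → 10:19 AM UTC.
Add 6 hours and 7 minutes layover in Dhaka → 4:26 PM UTC.
Add 1 hour and 45 minutes leg 4 → 6:11 PM UTC.
Kestrel Bay is UTC+5:00, so local arrival = 6:11 PM + 5:00 = 11:11 PM on Dec 22.

11:11 PM on December 22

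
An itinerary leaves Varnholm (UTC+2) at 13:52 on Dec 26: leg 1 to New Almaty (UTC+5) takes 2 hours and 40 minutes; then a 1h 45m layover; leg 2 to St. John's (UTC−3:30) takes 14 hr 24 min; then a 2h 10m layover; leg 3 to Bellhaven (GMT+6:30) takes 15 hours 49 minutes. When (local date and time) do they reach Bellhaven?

Convert departure to UTC: 13:52 − 2:00 = 11:52 UTC on Dec 26.
Add 2 hours 40 minutes leg 1 → 14:32 UTC.
Add 1 hour 45 minutes layover in New Almaty → 16:17 UTC.
Add 14 hours and 24 minutes leg 2 → 06:41 UTC (Dec 27).
Add 2 hours and 10 minutes layover in St. John's → 08:51 UTC.
Add 15 hours and 49 minutes leg 3 → 00:40 UTC (Dec 28).
Bellhaven is UTC+6:30, so local arrival = 00:40 + 6:30 = 07:10 on Dec 28.

07:10 on Dec 28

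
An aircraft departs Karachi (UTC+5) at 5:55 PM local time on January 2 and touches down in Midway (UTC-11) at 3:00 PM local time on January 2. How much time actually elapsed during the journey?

13 hours 5 minutes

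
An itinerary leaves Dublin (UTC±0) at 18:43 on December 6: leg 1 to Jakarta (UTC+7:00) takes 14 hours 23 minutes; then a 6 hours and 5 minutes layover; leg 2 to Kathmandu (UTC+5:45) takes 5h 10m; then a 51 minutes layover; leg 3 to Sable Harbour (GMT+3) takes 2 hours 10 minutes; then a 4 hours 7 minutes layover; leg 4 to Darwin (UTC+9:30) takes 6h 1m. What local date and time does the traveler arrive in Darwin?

19:00 on Dec 8

Dublin is at UTC+0, so departure is already 18:43 UTC on Dec 6.
Add 14 hours and 23 minutes leg 1 → 09:06 UTC (Dec 7).
Add 6 hours 5 minutes layover in Jakarta → 15:11 UTC.
Add 5 hours and 10 minutes leg 2 → 20:21 UTC.
Add 51 minutes layover in Kathmandu → 21:12 UTC.
Add 2 hours 10 minutes leg 3 → 23:22 UTC.
Add 4 hours 7 minutes layover in Sable Harbour → 03:29 UTC (Dec 8).
Add 6 hours and 1 minute leg 4 → 09:30 UTC.
Darwin is UTC+9:30, so local arrival = 09:30 + 9:30 = 19:00 on Dec 8.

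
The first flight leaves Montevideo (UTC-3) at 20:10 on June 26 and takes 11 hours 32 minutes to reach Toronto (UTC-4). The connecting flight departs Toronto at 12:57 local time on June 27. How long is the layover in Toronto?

6 hours 15 minutes

Convert departure to UTC: 20:10 + 3:00 = 23:10 UTC on Jun 26.
Add 11 hours and 32 minutes flight time → 10:42 UTC (Jun 27).
Toronto is UTC−4:00, so local arrival = 10:42 − 4:00 = 06:42 on Jun 27.
Layover = 12:57 − 06:42 = 6 hours 15 minutes.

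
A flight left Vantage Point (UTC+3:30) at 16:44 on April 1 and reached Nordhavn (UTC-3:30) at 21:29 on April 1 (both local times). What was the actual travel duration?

11 hours 45 minutes

Departure in UTC: 16:44 − 3:30 = 13:14 on Apr 1.
Arrival in UTC: 21:29 + 3:30 = 00:59 on Apr 2.
Elapsed = 00:59 − 13:14 (+1 day) = 11 hours 45 minutes.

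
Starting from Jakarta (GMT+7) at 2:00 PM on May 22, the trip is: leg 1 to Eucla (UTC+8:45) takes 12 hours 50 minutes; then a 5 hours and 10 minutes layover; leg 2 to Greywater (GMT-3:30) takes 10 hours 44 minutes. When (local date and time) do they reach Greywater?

8:14 AM on May 23

Convert departure to UTC: 2:00 PM − 7:00 = 7:00 AM UTC on May 22.
Add 12 hours 50 minutes leg 1 → 7:50 PM UTC.
Add 5 hours 10 minutes layover in Eucla → 1:00 AM UTC (May 23).
Add 10 hours 44 minutes leg 2 → 11:44 AM UTC.
Greywater is UTC−3:30, so local arrival = 11:44 AM − 3:30 = 8:14 AM on May 23.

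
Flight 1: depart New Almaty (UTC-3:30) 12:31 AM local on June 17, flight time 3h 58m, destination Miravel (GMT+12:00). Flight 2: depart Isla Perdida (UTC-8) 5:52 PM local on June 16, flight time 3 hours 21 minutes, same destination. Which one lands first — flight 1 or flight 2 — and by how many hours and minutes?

the second, by 2 hours 46 minutes

Flight 1 in UTC: 12:31 AM + 3:30 = 4:01 AM on Jun 17.
+3 hours 58 minutes → arrive 7:59 AM UTC on Jun 17.
Flight 2 in UTC: 5:52 PM + 8:00 = 1:52 AM on Jun 17.
+3 hours 21 minutes → arrive 5:13 AM UTC on Jun 17.
Flight 2 lands earlier by 2 hours 46 minutes.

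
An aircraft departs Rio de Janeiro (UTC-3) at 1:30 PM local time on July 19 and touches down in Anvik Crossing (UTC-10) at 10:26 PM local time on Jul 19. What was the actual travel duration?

15 hours 56 minutes

Departure in UTC: 1:30 PM + 3:00 = 4:30 PM on Jul 19.
Arrival in UTC: 10:26 PM + 10:00 = 8:26 AM on Jul 20.
Elapsed = 8:26 AM − 4:30 PM (+1 day) = 15 hours 56 minutes.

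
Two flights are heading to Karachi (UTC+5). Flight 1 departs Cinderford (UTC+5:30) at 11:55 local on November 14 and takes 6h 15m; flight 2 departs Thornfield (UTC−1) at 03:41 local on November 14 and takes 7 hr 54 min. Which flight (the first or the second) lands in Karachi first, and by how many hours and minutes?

Flight 1 in UTC: 11:55 − 5:30 = 06:25 on Nov 14.
+6 hours and 15 minutes → arrive 12:40 UTC on Nov 14.
Flight 2 in UTC: 03:41 + 1:00 = 04:41 on Nov 14.
+7 hours 54 minutes → arrive 12:35 UTC on Nov 14.
Flight 2 lands earlier by 5 minutes.

the second, by 5 minutes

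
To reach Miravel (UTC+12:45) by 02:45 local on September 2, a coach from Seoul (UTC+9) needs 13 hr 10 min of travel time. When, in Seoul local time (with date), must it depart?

Target arrival in UTC: 02:45 − 12:45 = 14:00 on Sep 1.
Subtract 13 hours and 10 minutes → departure 00:50 UTC on Sep 1.
Seoul is UTC+9:00: 00:50 + 9:00 = 09:50 on Sep 1.

09:50 on September 1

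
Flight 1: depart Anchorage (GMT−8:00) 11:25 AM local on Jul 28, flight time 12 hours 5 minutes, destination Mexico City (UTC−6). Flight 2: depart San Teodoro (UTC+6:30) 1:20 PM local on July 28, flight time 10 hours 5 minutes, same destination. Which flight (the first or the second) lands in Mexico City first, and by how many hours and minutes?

Flight 1 in UTC: 11:25 AM + 8:00 = 7:25 PM on Jul 28.
+12 hours and 5 minutes → arrive 7:30 AM UTC on Jul 29.
Flight 2 in UTC: 1:20 PM − 6:30 = 6:50 AM on Jul 28.
+10 hours 5 minutes → arrive 4:55 PM UTC on Jul 28.
Flight 2 lands earlier by 14 hours 35 minutes.

the second, by 14 hours 35 minutes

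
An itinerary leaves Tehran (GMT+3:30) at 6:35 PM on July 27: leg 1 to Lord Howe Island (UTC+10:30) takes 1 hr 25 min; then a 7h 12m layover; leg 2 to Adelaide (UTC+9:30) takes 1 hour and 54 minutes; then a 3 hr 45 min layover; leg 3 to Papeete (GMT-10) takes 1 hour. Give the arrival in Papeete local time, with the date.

8:21 PM on Jul 27

Convert departure to UTC: 6:35 PM − 3:30 = 3:05 PM UTC on Jul 27.
Add 1 hour and 25 minutes leg 1 → 4:30 PM UTC.
Add 7 hours 12 minutes layover in Lord Howe Island → 11:42 PM UTC.
Add 1 hour 54 minutes leg 2 → 1:36 AM UTC (Jul 28).
Add 3 hours and 45 minutes layover in Adelaide → 5:21 AM UTC.
Add 1 hour leg 3 → 6:21 AM UTC.
Papeete is UTC−10:00, so local arrival = 6:21 AM − 10:00 = 8:21 PM on Jul 27.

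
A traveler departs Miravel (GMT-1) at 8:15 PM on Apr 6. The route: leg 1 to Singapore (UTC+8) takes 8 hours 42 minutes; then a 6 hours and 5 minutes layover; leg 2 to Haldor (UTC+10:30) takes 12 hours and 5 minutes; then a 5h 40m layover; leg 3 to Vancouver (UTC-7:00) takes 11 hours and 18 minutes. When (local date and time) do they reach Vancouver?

10:05 AM on Apr 8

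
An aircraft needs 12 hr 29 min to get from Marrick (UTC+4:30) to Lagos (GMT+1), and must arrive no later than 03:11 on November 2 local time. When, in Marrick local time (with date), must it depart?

18:12 on November 1

Target arrival in UTC: 03:11 − 1:00 = 02:11 on Nov 2.
Subtract 12 hours 29 minutes → departure 13:42 UTC on Nov 1.
Marrick is UTC+4:30: 13:42 + 4:30 = 18:12 on Nov 1.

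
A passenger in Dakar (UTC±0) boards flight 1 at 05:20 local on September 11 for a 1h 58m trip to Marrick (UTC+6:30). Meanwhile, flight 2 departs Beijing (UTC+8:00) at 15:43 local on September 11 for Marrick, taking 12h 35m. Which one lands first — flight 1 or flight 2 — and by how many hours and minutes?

the first, by 13 hours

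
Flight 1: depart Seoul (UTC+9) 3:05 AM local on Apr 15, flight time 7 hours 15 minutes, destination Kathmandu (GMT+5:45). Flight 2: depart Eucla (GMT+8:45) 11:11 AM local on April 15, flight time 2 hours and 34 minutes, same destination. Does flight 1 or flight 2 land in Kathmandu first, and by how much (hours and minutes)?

Flight 1 in UTC: 3:05 AM − 9:00 = 6:05 PM on Apr 14.
+7 hours and 15 minutes → arrive 1:20 AM UTC on Apr 15.
Flight 2 in UTC: 11:11 AM − 8:45 = 2:26 AM on Apr 15.
+2 hours and 34 minutes → arrive 5:00 AM UTC on Apr 15.
Flight 1 lands earlier by 3 hours 40 minutes.

the first, by 3 hours 40 minutes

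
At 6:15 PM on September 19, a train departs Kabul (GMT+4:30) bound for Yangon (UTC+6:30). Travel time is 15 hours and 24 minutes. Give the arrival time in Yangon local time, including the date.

Convert departure to UTC: 6:15 PM − 4:30 = 1:45 PM UTC on Sep 19.
Add 15 hours 24 minutes travel time → 5:09 AM UTC (Sep 20).
Yangon is UTC+6:30, so local arrival = 5:09 AM + 6:30 = 11:39 AM on Sep 20.

11:39 AM on Sep 20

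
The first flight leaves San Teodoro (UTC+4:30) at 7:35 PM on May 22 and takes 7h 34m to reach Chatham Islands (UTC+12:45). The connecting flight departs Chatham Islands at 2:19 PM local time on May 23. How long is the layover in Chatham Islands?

Convert departure to UTC: 7:35 PM − 4:30 = 3:05 PM UTC on May 22.
Add 7 hours and 34 minutes flight time → 10:39 PM UTC.
Chatham Islands is UTC+12:45, so local arrival = 10:39 PM + 12:45 = 11:24 AM on May 23.
Layover = 2:19 PM − 11:24 AM = 2 hours 55 minutes.

2 hours 55 minutes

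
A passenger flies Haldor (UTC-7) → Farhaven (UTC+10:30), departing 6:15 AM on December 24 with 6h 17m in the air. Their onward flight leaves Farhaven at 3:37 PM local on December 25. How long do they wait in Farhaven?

Convert departure to UTC: 6:15 AM + 7:00 = 1:15 PM UTC on Dec 24.
Add 6 hours 17 minutes flight time → 7:32 PM UTC.
Farhaven is UTC+10:30, so local arrival = 7:32 PM + 10:30 = 6:02 AM on Dec 25.
Layover = 3:37 PM − 6:02 AM = 9 hours 35 minutes.

9 hours 35 minutes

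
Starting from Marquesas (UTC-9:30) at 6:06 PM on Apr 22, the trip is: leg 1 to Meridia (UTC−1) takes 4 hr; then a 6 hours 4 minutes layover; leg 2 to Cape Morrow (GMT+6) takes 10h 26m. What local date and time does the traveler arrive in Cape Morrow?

6:06 AM on April 24

Convert departure to UTC: 6:06 PM + 9:30 = 3:36 AM UTC on Apr 23.
Add 4 hours leg 1 → 7:36 AM UTC.
Add 6 hours 4 minutes layover in Meridia → 1:40 PM UTC.
Add 10 hours and 26 minutes leg 2 → 12:06 AM UTC (Apr 24).
Cape Morrow is UTC+6:00, so local arrival = 12:06 AM + 6:00 = 6:06 AM on Apr 24.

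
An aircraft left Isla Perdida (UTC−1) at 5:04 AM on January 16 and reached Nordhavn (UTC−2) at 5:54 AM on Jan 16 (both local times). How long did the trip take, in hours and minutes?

1 hour 50 minutes

Departure in UTC: 5:04 AM + 1:00 = 6:04 AM on Jan 16.
Arrival in UTC: 5:54 AM + 2:00 = 7:54 AM on Jan 16.
Elapsed = 7:54 AM − 6:04 AM = 1 hour 50 minutes.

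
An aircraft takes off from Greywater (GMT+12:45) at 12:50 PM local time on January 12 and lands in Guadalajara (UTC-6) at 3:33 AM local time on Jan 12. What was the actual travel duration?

Guadalajara is 18:45 behind Greywater.
Clock-face elapsed time (ignoring zones) is −9 hours 17 minutes.
Actual elapsed = −9 hours 17 minutes + 18:45 = 9 hours 28 minutes.

9 hours 28 minutes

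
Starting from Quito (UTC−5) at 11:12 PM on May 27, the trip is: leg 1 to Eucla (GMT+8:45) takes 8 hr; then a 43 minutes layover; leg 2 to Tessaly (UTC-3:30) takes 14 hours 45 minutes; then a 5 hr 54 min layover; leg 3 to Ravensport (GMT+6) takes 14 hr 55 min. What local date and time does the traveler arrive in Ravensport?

6:29 AM on May 30

Convert departure to UTC: 11:12 PM + 5:00 = 4:12 AM UTC on May 28.
Add 8 hours leg 1 → 12:12 PM UTC.
Add 43 minutes layover in Eucla → 12:55 PM UTC.
Add 14 hours 45 minutes leg 2 → 3:40 AM UTC (May 29).
Add 5 hours 54 minutes layover in Tessaly → 9:34 AM UTC.
Add 14 hours 55 minutes leg 3 → 12:29 AM UTC (May 30).
Ravensport is UTC+6:00, so local arrival = 12:29 AM + 6:00 = 6:29 AM on May 30.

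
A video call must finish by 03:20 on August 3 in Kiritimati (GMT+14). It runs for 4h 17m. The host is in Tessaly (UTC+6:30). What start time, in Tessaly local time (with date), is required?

Target end time in UTC: 03:20 − 14:00 = 13:20 on Aug 2.
Subtract 4 hours and 17 minutes → start 09:03 UTC on Aug 2.
Tessaly is UTC+6:30: 09:03 + 6:30 = 15:33 on Aug 2.

15:33 on Aug 2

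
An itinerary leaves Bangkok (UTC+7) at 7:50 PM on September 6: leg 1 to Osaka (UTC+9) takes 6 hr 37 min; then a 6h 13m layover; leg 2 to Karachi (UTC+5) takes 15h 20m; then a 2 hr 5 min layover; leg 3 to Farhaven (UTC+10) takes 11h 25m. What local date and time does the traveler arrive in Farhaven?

4:30 PM on September 8

Convert departure to UTC: 7:50 PM − 7:00 = 12:50 PM UTC on Sep 6.
Add 6 hours 37 minutes leg 1 → 7:27 PM UTC.
Add 6 hours and 13 minutes layover in Osaka → 1:40 AM UTC (Sep 7).
Add 15 hours and 20 minutes leg 2 → 5:00 PM UTC.
Add 2 hours 5 minutes layover in Karachi → 7:05 PM UTC.
Add 11 hours 25 minutes leg 3 → 6:30 AM UTC (Sep 8).
Farhaven is UTC+10:00, so local arrival = 6:30 AM + 10:00 = 4:30 PM on Sep 8.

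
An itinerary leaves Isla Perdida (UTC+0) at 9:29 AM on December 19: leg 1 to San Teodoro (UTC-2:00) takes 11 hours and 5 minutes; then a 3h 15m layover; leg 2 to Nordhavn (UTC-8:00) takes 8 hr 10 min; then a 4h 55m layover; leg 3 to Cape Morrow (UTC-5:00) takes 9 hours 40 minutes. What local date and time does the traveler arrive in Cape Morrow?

Isla Perdida is at UTC+0, so departure is already 9:29 AM UTC on Dec 19.
Add 11 hours 5 minutes leg 1 → 8:34 PM UTC.
Add 3 hours and 15 minutes layover in San Teodoro → 11:49 PM UTC.
Add 8 hours and 10 minutes leg 2 → 7:59 AM UTC (Dec 20).
Add 4 hours 55 minutes layover in Nordhavn → 12:54 PM UTC.
Add 9 hours and 40 minutes leg 3 → 10:34 PM UTC.
Cape Morrow is UTC−5:00, so local arrival = 10:34 PM − 5:00 = 5:34 PM on Dec 20.

5:34 PM on December 20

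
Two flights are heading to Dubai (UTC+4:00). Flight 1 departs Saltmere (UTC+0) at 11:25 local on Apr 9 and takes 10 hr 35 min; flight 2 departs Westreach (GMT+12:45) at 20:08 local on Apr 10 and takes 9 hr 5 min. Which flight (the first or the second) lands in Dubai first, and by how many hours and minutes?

the first, by 18 hours 28 minutes

Flight 1 departs at 11:25 UTC (Apr 9).
+10 hours and 35 minutes → arrive 22:00 UTC on Apr 9.
Flight 2 in UTC: 20:08 − 12:45 = 07:23 on Apr 10.
+9 hours and 5 minutes → arrive 16:28 UTC on Apr 10.
Flight 1 lands earlier by 18 hours 28 minutes.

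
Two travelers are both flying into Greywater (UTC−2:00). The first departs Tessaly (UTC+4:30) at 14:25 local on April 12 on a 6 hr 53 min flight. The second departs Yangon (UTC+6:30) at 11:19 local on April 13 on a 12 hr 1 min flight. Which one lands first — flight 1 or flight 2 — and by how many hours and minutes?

the first, by 24 hours 2 minutes

Flight 1 in UTC: 14:25 − 4:30 = 09:55 on Apr 12.
+6 hours and 53 minutes → arrive 16:48 UTC on Apr 12.
Flight 2 in UTC: 11:19 − 6:30 = 04:49 on Apr 13.
+12 hours and 1 minute → arrive 16:50 UTC on Apr 13.
Flight 1 lands earlier by 24 hours 2 minutes.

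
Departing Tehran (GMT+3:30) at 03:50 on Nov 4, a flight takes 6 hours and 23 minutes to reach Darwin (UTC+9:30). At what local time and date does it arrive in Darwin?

16:13 on Nov 4

Darwin is 6:00 ahead of Tehran.
After 6 hours and 23 minutes it is 10:13 in Tehran.
Shift by the zone difference: 10:13 + 6:00 = 16:13 on Nov 4 in Darwin.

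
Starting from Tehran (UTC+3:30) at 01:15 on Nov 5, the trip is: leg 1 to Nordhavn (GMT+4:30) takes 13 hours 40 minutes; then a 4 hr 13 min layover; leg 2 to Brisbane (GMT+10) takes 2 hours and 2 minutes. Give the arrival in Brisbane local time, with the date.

Convert departure to UTC: 01:15 − 3:30 = 21:45 UTC on Nov 4.
Add 13 hours 40 minutes leg 1 → 11:25 UTC (Nov 5).
Add 4 hours and 13 minutes layover in Nordhavn → 15:38 UTC.
Add 2 hours and 2 minutes leg 2 → 17:40 UTC.
Brisbane is UTC+10:00, so local arrival = 17:40 + 10:00 = 03:40 on Nov 6.

03:40 on November 6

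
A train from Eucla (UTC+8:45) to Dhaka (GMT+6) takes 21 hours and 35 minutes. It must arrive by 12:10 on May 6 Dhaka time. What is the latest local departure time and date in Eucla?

17:20 on May 5

Target arrival in UTC: 12:10 − 6:00 = 06:10 on May 6.
Subtract 21 hours and 35 minutes → departure 08:35 UTC on May 5.
Eucla is UTC+8:45: 08:35 + 8:45 = 17:20 on May 5.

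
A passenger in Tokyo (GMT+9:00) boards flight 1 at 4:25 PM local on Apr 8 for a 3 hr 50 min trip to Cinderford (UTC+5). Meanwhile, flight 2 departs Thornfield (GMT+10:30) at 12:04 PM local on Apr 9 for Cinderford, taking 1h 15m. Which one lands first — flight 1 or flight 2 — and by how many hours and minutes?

Flight 1 in UTC: 4:25 PM − 9:00 = 7:25 AM on Apr 8.
+3 hours and 50 minutes → arrive 11:15 AM UTC on Apr 8.
Flight 2 in UTC: 12:04 PM − 10:30 = 1:34 AM on Apr 9.
+1 hour 15 minutes → arrive 2:49 AM UTC on Apr 9.
Flight 1 lands earlier by 15 hours 34 minutes.

the first, by 15 hours 34 minutes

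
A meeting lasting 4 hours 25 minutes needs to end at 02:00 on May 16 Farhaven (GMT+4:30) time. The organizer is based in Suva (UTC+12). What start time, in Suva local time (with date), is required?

05:05 on May 16

Target end time in UTC: 02:00 − 4:30 = 21:30 on May 15.
Subtract 4 hours 25 minutes → start 17:05 UTC on May 15.
Suva is UTC+12:00: 17:05 + 12:00 = 05:05 on May 16.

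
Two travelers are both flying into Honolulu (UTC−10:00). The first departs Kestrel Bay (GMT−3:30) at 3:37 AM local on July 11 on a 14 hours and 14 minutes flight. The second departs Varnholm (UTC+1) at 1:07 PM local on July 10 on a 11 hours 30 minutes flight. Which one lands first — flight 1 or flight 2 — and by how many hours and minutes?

the second, by 21 hours 44 minutes

Flight 1 in UTC: 3:37 AM + 3:30 = 7:07 AM on Jul 11.
+14 hours 14 minutes → arrive 9:21 PM UTC on Jul 11.
Flight 2 in UTC: 1:07 PM − 1:00 = 12:07 PM on Jul 10.
+11 hours 30 minutes → arrive 11:37 PM UTC on Jul 10.
Flight 2 lands earlier by 21 hours 44 minutes.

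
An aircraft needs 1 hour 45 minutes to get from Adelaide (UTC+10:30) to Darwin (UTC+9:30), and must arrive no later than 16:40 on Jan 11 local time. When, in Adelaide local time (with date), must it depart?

15:55 on January 11

Target arrival in UTC: 16:40 − 9:30 = 07:10 on Jan 11.
Subtract 1 hour and 45 minutes → departure 05:25 UTC on Jan 11.
Adelaide is UTC+10:30: 05:25 + 10:30 = 15:55 on Jan 11.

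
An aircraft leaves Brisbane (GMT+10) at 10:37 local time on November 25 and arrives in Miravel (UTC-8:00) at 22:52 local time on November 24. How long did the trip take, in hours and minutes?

6 hours 15 minutes

Departure in UTC: 10:37 − 10:00 = 00:37 on Nov 25.
Arrival in UTC: 22:52 + 8:00 = 06:52 on Nov 25.
Elapsed = 06:52 − 00:37 = 6 hours 15 minutes.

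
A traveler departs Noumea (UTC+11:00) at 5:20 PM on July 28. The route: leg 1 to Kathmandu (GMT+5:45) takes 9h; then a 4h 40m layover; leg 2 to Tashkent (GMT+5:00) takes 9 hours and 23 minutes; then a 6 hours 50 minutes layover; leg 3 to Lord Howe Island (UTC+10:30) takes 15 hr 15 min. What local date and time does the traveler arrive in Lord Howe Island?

1:58 PM on July 30

Convert departure to UTC: 5:20 PM − 11:00 = 6:20 AM UTC on Jul 28.
Add 9 hours leg 1 → 3:20 PM UTC.
Add 4 hours and 40 minutes layover in Kathmandu → 8:00 PM UTC.
Add 9 hours 23 minutes leg 2 → 5:23 AM UTC (Jul 29).
Add 6 hours and 50 minutes layover in Tashkent → 12:13 PM UTC.
Add 15 hours and 15 minutes leg 3 → 3:28 AM UTC (Jul 30).
Lord Howe Island is UTC+10:30, so local arrival = 3:28 AM + 10:30 = 1:58 PM on Jul 30.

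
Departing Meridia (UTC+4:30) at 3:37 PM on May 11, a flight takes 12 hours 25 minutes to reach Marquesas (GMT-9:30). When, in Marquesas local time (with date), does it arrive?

Convert departure to UTC: 3:37 PM − 4:30 = 11:07 AM UTC on May 11.
Add 12 hours 25 minutes travel time → 11:32 PM UTC.
Marquesas is UTC−9:30, so local arrival = 11:32 PM − 9:30 = 2:02 PM on May 11.

2:02 PM on May 11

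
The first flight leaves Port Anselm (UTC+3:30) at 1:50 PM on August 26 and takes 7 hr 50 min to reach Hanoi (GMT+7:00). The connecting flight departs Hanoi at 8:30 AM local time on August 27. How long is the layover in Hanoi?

7 hours 20 minutes

Convert departure to UTC: 1:50 PM − 3:30 = 10:20 AM UTC on Aug 26.
Add 7 hours 50 minutes flight time → 6:10 PM UTC.
Hanoi is UTC+7:00, so local arrival = 6:10 PM + 7:00 = 1:10 AM on Aug 27.
Layover = 8:30 AM − 1:10 AM = 7 hours 20 minutes.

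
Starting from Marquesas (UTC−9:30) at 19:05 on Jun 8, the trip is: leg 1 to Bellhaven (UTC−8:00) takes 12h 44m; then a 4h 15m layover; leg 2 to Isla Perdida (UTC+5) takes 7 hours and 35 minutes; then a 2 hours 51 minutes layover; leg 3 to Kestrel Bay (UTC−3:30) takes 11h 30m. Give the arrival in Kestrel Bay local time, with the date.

Convert departure to UTC: 19:05 + 9:30 = 04:35 UTC on Jun 9.
Add 12 hours and 44 minutes leg 1 → 17:19 UTC.
Add 4 hours and 15 minutes layover in Bellhaven → 21:34 UTC.
Add 7 hours and 35 minutes leg 2 → 05:09 UTC (Jun 10).
Add 2 hours and 51 minutes layover in Isla Perdida → 08:00 UTC.
Add 11 hours and 30 minutes leg 3 → 19:30 UTC.
Kestrel Bay is UTC−3:30, so local arrival = 19:30 − 3:30 = 16:00 on Jun 10.

16:00 on June 10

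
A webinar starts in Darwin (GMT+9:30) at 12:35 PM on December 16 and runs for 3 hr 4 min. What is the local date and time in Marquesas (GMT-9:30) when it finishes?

8:39 PM on Dec 15

Convert start to UTC: 12:35 PM − 9:30 = 3:05 AM UTC on Dec 16.
Add 3 hours 4 minutes duration → 6:09 AM UTC.
Marquesas is UTC−9:30, so local end time = 6:09 AM − 9:30 = 8:39 PM on Dec 15.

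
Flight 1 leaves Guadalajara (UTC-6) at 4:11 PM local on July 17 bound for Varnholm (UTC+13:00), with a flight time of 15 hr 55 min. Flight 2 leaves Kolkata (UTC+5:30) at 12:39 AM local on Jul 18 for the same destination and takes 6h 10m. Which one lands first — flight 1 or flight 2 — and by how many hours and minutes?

the second, by 12 hours 47 minutes

Flight 1 in UTC: 4:11 PM + 6:00 = 10:11 PM on Jul 17.
+15 hours and 55 minutes → arrive 2:06 PM UTC on Jul 18.
Flight 2 in UTC: 12:39 AM − 5:30 = 7:09 PM on Jul 17.
+6 hours 10 minutes → arrive 1:19 AM UTC on Jul 18.
Flight 2 lands earlier by 12 hours 47 minutes.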